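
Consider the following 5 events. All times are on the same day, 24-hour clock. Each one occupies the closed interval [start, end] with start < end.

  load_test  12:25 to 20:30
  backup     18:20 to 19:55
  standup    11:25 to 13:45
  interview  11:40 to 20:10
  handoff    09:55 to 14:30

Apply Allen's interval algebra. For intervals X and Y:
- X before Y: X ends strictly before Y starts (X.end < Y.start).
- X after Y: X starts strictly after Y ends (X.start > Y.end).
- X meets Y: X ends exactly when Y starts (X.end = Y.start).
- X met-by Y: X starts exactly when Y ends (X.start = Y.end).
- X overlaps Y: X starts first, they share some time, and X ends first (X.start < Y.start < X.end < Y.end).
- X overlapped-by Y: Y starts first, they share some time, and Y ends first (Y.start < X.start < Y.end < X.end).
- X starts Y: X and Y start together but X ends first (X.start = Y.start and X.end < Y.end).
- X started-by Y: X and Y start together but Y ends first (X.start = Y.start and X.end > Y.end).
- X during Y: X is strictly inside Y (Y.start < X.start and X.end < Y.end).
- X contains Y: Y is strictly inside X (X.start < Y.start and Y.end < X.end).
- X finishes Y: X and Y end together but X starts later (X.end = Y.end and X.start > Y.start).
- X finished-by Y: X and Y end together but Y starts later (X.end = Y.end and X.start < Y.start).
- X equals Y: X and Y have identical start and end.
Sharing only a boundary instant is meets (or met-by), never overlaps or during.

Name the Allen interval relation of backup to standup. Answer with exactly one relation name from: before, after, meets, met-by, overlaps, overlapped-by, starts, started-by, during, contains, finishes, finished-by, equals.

backup = [18:20, 19:55]; standup = [11:25, 13:45].
Compare endpoints: backup.start > standup.start, backup.start > standup.end, backup.end > standup.start, backup.end > standup.end.
That pattern is 'after'.

after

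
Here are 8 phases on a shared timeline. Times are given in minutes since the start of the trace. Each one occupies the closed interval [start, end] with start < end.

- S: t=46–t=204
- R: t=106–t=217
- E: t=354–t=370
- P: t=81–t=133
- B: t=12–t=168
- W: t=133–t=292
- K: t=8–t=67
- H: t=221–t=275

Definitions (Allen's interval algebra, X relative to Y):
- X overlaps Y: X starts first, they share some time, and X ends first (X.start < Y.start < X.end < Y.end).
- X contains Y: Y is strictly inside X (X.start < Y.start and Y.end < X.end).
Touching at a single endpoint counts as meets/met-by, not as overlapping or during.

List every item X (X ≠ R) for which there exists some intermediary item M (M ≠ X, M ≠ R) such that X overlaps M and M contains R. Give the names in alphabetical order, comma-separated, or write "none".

none

Target R = [t=106, t=217].
Intermediaries M with M contains R: none.
Union: none.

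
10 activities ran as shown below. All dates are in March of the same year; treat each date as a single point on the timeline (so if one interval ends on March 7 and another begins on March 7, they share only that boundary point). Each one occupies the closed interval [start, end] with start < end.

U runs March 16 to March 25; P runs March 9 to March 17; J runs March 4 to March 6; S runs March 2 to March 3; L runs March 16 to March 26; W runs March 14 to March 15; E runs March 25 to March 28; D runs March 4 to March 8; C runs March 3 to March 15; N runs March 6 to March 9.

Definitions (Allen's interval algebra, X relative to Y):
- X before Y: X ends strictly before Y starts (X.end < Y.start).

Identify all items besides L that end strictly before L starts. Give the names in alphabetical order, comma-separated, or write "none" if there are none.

C, D, J, N, S, W

Target L = [March 16, March 26].
C [March 3, March 15] → before → yes.
D [March 4, March 8] → before → yes.
E [March 25, March 28] → overlapped-by → no.
J [March 4, March 6] → before → yes.
N [March 6, March 9] → before → yes.
P [March 9, March 17] → overlaps → no.
S [March 2, March 3] → before → yes.
U [March 16, March 25] → starts → no.
W [March 14, March 15] → before → yes.
Result: C, D, J, N, S, W.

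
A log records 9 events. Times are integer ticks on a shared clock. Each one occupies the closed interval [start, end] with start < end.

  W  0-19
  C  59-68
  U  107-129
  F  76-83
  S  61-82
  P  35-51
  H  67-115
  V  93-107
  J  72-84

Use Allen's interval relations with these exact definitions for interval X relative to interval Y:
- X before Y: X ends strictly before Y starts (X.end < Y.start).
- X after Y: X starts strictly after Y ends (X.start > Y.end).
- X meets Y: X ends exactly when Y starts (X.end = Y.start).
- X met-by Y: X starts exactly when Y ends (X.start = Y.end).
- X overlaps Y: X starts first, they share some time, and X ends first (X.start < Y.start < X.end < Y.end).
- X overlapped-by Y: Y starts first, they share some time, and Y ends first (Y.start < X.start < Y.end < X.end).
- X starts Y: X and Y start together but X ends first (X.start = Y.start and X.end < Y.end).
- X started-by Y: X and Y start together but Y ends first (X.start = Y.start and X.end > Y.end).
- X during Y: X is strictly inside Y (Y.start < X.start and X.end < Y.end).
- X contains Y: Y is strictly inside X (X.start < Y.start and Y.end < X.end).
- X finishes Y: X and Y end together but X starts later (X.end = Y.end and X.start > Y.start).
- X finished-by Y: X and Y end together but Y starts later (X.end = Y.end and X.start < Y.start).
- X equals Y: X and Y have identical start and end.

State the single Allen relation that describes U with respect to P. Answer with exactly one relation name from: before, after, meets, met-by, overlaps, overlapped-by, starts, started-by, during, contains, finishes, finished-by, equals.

U = [107, 129]; P = [35, 51].
Compare endpoints: U.start > P.start, U.start > P.end, U.end > P.start, U.end > P.end.
That pattern is 'after'.

after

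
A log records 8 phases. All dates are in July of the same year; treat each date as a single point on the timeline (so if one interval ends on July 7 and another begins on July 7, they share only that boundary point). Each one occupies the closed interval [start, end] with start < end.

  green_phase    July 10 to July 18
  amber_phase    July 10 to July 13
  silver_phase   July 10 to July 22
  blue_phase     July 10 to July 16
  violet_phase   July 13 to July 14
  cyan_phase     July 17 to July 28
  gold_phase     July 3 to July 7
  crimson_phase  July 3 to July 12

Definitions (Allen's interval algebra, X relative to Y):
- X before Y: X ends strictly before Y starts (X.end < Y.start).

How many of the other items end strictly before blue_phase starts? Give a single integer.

Target blue_phase = [July 10, July 16].
amber_phase [July 10, July 13] → starts → no.
crimson_phase [July 3, July 12] → overlaps → no.
cyan_phase [July 17, July 28] → after → no.
gold_phase [July 3, July 7] → before → counts.
green_phase [July 10, July 18] → started-by → no.
silver_phase [July 10, July 22] → started-by → no.
violet_phase [July 13, July 14] → during → no.
Total: 1.

1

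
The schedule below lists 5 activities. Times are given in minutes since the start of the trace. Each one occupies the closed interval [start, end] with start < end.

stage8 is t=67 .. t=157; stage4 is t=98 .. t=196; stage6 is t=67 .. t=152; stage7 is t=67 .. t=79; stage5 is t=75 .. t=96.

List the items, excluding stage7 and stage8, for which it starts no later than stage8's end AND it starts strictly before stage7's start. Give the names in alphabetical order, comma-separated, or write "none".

Conditions: its start is no later than stage8's end (X.start <= t=157) AND its start is strictly before stage7's start (X.start < t=67).
stage4: start t=98 <= t=157? ✓; start t=98 < t=67? ✗ → no.
stage5: start t=75 <= t=157? ✓; start t=75 < t=67? ✗ → no.
stage6: start t=67 <= t=157? ✓; start t=67 < t=67? ✗ → no.
Result: none.

none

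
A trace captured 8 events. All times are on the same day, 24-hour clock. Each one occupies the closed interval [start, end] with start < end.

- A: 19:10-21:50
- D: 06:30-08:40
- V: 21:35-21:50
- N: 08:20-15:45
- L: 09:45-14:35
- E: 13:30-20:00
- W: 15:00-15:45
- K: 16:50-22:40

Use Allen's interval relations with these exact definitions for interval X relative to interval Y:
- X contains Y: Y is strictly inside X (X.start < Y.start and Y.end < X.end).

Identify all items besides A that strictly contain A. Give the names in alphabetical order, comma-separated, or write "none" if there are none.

Target A = [19:10, 21:50].
D [06:30, 08:40] → before → no.
E [13:30, 20:00] → overlaps → no.
K [16:50, 22:40] → contains → yes.
L [09:45, 14:35] → before → no.
N [08:20, 15:45] → before → no.
V [21:35, 21:50] → finishes → no.
W [15:00, 15:45] → before → no.
Result: K.

K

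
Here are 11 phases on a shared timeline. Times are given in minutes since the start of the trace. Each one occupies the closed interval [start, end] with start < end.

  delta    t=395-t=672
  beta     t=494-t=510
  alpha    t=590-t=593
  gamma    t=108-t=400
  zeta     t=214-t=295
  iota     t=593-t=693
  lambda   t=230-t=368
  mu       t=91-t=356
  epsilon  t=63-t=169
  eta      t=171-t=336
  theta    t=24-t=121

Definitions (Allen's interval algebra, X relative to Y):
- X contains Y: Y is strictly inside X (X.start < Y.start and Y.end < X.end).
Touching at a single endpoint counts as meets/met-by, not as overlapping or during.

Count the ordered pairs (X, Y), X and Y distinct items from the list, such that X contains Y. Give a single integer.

8

Checking all 110 ordered pairs for relation 'contains'; matching pairs in alphabetical order:
(delta, alpha): delta contains alpha ✓
(delta, beta): delta contains beta ✓
(eta, zeta): eta contains zeta ✓
(gamma, eta): gamma contains eta ✓
(gamma, lambda): gamma contains lambda ✓
(gamma, zeta): gamma contains zeta ✓
(mu, eta): mu contains eta ✓
(mu, zeta): mu contains zeta ✓
Count: 8.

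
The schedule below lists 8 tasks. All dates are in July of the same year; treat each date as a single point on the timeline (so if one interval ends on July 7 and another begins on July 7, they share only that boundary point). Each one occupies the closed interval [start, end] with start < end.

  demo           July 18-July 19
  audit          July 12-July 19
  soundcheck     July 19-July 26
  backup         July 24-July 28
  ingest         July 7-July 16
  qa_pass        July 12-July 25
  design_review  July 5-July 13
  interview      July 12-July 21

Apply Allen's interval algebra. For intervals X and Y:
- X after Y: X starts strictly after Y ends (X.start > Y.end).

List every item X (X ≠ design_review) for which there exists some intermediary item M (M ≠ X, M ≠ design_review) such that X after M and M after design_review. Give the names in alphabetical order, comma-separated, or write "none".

backup

Target design_review = [July 5, July 13].
Intermediaries M with M after design_review: backup, demo, soundcheck.
Via backup — items with X after backup: none.
Via demo — items with X after demo: backup.
Via soundcheck — items with X after soundcheck: none.
Union: backup.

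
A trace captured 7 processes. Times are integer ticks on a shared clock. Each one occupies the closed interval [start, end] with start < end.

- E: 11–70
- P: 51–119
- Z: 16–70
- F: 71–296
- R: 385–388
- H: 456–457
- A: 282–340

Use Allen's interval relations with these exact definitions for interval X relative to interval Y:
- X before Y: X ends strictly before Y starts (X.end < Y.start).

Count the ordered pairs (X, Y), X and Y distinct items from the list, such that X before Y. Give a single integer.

Checking all 42 ordered pairs for relation 'before'; matching pairs in alphabetical order:
(A, H): A before H ✓
(A, R): A before R ✓
(E, A): E before A ✓
(E, F): E before F ✓
(E, H): E before H ✓
(E, R): E before R ✓
(F, H): F before H ✓
(F, R): F before R ✓
(P, A): P before A ✓
(P, H): P before H ✓
(P, R): P before R ✓
(R, H): R before H ✓
(Z, A): Z before A ✓
(Z, F): Z before F ✓
(Z, H): Z before H ✓
(Z, R): Z before R ✓
Count: 16.

16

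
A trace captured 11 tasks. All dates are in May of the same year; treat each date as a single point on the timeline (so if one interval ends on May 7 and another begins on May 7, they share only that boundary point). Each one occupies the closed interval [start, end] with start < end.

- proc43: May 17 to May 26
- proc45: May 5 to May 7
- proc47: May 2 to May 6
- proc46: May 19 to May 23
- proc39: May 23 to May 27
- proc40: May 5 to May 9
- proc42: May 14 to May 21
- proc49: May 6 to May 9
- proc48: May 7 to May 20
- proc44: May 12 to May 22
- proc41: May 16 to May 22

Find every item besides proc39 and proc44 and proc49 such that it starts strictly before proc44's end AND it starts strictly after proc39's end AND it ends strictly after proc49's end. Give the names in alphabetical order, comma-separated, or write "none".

Conditions: its start is strictly before proc44's end (X.start < May 22) AND its start is strictly after proc39's end (X.start > May 27) AND its end is strictly after proc49's end (X.end > May 9).
proc40: start May 5 < May 22? ✓; start May 5 > May 27? ✗; end May 9 > May 9? ✗ → no.
proc41: start May 16 < May 22? ✓; start May 16 > May 27? ✗; end May 22 > May 9? ✓ → no.
proc42: start May 14 < May 22? ✓; start May 14 > May 27? ✗; end May 21 > May 9? ✓ → no.
proc43: start May 17 < May 22? ✓; start May 17 > May 27? ✗; end May 26 > May 9? ✓ → no.
proc45: start May 5 < May 22? ✓; start May 5 > May 27? ✗; end May 7 > May 9? ✗ → no.
proc46: start May 19 < May 22? ✓; start May 19 > May 27? ✗; end May 23 > May 9? ✓ → no.
proc47: start May 2 < May 22? ✓; start May 2 > May 27? ✗; end May 6 > May 9? ✗ → no.
proc48: start May 7 < May 22? ✓; start May 7 > May 27? ✗; end May 20 > May 9? ✓ → no.
Result: none.

none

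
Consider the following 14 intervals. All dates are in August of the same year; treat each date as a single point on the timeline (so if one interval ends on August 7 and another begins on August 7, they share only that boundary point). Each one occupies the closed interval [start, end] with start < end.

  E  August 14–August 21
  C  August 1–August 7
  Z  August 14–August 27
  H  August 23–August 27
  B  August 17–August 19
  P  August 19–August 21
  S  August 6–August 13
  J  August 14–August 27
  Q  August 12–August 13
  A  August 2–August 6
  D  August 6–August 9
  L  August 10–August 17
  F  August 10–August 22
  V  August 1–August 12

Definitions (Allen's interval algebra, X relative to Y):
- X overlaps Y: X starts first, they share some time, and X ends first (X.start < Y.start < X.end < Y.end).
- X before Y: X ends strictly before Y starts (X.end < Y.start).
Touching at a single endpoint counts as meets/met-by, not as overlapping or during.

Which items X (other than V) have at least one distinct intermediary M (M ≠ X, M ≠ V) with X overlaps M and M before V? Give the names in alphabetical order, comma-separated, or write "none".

none

Target V = [August 1, August 12].
Intermediaries M with M before V: none.
Union: none.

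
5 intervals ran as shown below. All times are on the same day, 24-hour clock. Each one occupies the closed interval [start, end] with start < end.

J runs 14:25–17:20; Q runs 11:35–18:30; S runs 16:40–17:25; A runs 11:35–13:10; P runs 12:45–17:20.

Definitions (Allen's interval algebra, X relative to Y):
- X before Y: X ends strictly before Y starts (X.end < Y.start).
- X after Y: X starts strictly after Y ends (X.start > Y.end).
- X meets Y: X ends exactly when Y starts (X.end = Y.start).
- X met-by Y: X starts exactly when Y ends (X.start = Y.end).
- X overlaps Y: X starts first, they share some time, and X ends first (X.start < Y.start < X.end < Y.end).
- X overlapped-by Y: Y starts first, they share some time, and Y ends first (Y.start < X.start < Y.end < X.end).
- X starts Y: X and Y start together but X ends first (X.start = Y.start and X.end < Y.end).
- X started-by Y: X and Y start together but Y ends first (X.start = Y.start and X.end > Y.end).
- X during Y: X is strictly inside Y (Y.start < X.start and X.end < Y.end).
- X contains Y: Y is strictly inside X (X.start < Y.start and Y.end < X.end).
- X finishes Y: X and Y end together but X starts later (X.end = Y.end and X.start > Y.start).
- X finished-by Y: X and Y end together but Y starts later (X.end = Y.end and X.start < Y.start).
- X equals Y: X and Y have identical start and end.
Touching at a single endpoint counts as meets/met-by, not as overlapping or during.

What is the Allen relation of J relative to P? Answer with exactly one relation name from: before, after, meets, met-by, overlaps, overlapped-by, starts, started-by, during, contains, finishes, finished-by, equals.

J = [14:25, 17:20]; P = [12:45, 17:20].
Compare endpoints: J.start > P.start, J.start < P.end, J.end > P.start, J.end = P.end.
That pattern is 'finishes'.

finishes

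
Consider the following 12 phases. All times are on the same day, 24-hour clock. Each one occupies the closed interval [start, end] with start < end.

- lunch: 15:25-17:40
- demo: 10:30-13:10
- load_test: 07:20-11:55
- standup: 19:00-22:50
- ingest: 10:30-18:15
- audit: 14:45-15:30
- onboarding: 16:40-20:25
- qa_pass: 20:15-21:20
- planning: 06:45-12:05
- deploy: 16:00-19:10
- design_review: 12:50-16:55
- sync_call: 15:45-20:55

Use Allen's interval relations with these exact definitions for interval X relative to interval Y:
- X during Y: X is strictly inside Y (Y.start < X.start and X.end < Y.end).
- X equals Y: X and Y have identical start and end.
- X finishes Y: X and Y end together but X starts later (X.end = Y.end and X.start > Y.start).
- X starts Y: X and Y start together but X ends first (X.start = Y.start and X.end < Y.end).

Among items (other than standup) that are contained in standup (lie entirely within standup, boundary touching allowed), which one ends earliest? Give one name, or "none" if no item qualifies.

Target standup = [19:00, 22:50].
audit [14:45, 15:30] → before → excluded.
demo [10:30, 13:10] → before → excluded.
deploy [16:00, 19:10] → overlaps → excluded.
design_review [12:50, 16:55] → before → excluded.
ingest [10:30, 18:15] → before → excluded.
load_test [07:20, 11:55] → before → excluded.
lunch [15:25, 17:40] → before → excluded.
onboarding [16:40, 20:25] → overlaps → excluded.
planning [06:45, 12:05] → before → excluded.
qa_pass [20:15, 21:20] → during → candidate.
sync_call [15:45, 20:55] → overlaps → excluded.
Among candidates, earliest end is 21:20 → qa_pass.

qa_pass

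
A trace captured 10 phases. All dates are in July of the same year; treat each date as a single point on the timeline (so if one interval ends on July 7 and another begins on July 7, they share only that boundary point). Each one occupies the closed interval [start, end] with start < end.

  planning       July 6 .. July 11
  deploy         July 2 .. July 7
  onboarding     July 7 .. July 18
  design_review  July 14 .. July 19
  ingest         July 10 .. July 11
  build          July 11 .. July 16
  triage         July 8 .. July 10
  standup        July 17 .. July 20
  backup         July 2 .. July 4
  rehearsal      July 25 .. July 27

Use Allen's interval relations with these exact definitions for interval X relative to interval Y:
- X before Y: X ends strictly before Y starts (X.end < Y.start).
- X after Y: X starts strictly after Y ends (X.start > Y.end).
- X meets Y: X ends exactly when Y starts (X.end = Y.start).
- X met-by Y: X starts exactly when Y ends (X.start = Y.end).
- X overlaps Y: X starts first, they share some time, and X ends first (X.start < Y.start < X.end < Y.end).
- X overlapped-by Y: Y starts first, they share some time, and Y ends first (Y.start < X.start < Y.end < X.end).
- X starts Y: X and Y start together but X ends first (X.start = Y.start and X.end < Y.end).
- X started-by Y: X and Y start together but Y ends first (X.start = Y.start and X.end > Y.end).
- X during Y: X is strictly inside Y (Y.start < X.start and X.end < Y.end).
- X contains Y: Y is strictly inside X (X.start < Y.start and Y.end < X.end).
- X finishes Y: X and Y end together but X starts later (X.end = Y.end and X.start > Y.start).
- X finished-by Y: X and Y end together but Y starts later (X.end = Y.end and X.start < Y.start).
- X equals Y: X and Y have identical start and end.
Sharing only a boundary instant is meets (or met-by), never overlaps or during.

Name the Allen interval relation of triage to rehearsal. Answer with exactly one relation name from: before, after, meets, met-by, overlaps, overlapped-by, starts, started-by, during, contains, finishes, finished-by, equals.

before

triage = [July 8, July 10]; rehearsal = [July 25, July 27].
Compare endpoints: triage.start < rehearsal.start, triage.start < rehearsal.end, triage.end < rehearsal.start, triage.end < rehearsal.end.
That pattern is 'before'.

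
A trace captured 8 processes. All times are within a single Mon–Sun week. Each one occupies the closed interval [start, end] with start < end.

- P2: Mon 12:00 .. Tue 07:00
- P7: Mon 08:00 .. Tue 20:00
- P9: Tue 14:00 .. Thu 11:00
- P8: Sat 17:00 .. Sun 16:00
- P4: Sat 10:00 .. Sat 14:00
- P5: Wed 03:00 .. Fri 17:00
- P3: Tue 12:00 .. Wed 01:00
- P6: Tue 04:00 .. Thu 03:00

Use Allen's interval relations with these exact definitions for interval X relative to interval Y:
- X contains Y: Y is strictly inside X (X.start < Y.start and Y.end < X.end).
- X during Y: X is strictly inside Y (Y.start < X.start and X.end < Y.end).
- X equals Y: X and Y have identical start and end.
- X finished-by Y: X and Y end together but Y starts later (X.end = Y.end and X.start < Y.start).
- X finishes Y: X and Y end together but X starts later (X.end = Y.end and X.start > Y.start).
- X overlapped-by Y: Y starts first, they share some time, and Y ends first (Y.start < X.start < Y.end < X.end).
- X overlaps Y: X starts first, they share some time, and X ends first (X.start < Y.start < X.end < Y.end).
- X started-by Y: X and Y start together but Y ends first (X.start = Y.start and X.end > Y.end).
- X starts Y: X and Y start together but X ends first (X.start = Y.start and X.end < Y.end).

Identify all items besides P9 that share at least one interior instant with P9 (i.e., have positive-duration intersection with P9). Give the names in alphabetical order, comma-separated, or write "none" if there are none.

Target P9 = [Tue 14:00, Thu 11:00].
P2 [Mon 12:00, Tue 07:00] → before → no.
P3 [Tue 12:00, Wed 01:00] → overlaps → yes.
P4 [Sat 10:00, Sat 14:00] → after → no.
P5 [Wed 03:00, Fri 17:00] → overlapped-by → yes.
P6 [Tue 04:00, Thu 03:00] → overlaps → yes.
P7 [Mon 08:00, Tue 20:00] → overlaps → yes.
P8 [Sat 17:00, Sun 16:00] → after → no.
Result: P3, P5, P6, P7.

P3, P5, P6, P7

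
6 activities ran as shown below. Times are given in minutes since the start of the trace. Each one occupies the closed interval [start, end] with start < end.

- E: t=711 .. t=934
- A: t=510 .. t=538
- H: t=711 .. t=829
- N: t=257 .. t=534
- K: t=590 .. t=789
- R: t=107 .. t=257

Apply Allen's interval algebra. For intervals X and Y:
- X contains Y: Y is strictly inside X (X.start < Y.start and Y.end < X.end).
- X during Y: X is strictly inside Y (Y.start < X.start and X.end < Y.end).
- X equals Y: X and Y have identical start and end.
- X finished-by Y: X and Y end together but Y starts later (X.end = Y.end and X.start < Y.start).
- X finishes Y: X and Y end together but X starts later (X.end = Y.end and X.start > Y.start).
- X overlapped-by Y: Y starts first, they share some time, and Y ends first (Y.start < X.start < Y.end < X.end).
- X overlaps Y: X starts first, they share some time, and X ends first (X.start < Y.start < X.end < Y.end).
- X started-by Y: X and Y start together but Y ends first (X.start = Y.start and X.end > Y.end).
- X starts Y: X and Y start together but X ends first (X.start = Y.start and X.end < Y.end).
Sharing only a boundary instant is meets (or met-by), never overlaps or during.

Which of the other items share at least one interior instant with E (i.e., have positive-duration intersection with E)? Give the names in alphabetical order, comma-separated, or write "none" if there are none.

H, K

Target E = [t=711, t=934].
A [t=510, t=538] → before → no.
H [t=711, t=829] → starts → yes.
K [t=590, t=789] → overlaps → yes.
N [t=257, t=534] → before → no.
R [t=107, t=257] → before → no.
Result: H, K.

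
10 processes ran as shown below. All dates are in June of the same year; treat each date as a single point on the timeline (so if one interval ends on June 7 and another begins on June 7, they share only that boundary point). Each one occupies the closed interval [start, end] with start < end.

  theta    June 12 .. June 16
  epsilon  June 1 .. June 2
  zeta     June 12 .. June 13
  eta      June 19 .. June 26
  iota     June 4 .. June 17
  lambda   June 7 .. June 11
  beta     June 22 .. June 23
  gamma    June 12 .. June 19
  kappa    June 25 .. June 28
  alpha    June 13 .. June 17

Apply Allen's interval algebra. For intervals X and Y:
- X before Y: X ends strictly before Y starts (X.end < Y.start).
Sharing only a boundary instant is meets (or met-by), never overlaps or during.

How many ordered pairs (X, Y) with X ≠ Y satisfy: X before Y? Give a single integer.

Checking all 90 ordered pairs for relation 'before'; matching pairs in alphabetical order:
(alpha, beta): alpha before beta ✓
(alpha, eta): alpha before eta ✓
(alpha, kappa): alpha before kappa ✓
(beta, kappa): beta before kappa ✓
(epsilon, alpha): epsilon before alpha ✓
(epsilon, beta): epsilon before beta ✓
(epsilon, eta): epsilon before eta ✓
(epsilon, gamma): epsilon before gamma ✓
(epsilon, iota): epsilon before iota ✓
(epsilon, kappa): epsilon before kappa ✓
(epsilon, lambda): epsilon before lambda ✓
(epsilon, theta): epsilon before theta ✓
(epsilon, zeta): epsilon before zeta ✓
(gamma, beta): gamma before beta ✓
(gamma, kappa): gamma before kappa ✓
(iota, beta): iota before beta ✓
(iota, eta): iota before eta ✓
(iota, kappa): iota before kappa ✓
(lambda, alpha): lambda before alpha ✓
(lambda, beta): lambda before beta ✓
(lambda, eta): lambda before eta ✓
(lambda, gamma): lambda before gamma ✓
(lambda, kappa): lambda before kappa ✓
(lambda, theta): lambda before theta ✓
... plus 7 further pairs not listed.
Count: 31.

31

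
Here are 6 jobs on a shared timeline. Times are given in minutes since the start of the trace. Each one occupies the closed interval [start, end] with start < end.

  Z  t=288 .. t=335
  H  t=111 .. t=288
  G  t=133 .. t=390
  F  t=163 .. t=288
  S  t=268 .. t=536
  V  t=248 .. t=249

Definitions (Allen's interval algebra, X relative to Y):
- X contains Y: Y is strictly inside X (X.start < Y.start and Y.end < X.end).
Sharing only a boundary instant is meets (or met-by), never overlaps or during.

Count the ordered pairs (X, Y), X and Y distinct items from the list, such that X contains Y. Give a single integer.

6

Checking all 30 ordered pairs for relation 'contains'; matching pairs in alphabetical order:
(F, V): F contains V ✓
(G, F): G contains F ✓
(G, V): G contains V ✓
(G, Z): G contains Z ✓
(H, V): H contains V ✓
(S, Z): S contains Z ✓
Count: 6.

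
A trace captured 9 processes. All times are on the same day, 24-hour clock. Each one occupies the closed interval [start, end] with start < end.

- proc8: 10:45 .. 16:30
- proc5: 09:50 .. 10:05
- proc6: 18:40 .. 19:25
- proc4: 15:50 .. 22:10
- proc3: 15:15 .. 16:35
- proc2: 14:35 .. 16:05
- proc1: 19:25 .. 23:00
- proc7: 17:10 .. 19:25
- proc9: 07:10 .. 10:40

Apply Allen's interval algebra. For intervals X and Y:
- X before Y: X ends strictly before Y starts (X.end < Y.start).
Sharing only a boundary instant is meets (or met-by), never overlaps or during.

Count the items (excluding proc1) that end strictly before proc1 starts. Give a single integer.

Target proc1 = [19:25, 23:00].
proc2 [14:35, 16:05] → before → counts.
proc3 [15:15, 16:35] → before → counts.
proc4 [15:50, 22:10] → overlaps → no.
proc5 [09:50, 10:05] → before → counts.
proc6 [18:40, 19:25] → meets → no.
proc7 [17:10, 19:25] → meets → no.
proc8 [10:45, 16:30] → before → counts.
proc9 [07:10, 10:40] → before → counts.
Total: 5.

5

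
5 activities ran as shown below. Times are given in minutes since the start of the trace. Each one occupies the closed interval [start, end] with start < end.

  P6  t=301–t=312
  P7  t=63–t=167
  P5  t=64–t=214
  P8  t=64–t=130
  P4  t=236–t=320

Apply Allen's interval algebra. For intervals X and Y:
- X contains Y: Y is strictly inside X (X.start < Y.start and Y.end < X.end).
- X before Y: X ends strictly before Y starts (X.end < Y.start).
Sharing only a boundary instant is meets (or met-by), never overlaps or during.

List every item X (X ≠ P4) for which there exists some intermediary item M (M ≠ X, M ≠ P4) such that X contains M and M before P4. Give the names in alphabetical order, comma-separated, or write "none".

Target P4 = [t=236, t=320].
Intermediaries M with M before P4: P5, P7, P8.
Via P5 — items with X contains P5: none.
Via P7 — items with X contains P7: none.
Via P8 — items with X contains P8: P7.
Union: P7.

P7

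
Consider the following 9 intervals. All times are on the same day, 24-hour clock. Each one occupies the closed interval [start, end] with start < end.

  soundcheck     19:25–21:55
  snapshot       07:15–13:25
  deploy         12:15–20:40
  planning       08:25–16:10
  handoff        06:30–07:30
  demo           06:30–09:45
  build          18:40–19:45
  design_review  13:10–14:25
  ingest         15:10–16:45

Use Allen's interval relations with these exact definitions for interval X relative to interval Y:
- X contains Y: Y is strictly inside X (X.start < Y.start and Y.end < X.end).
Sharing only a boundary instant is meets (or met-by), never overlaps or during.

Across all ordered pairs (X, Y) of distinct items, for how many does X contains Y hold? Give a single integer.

Checking all 72 ordered pairs for relation 'contains'; matching pairs in alphabetical order:
(deploy, build): deploy contains build ✓
(deploy, design_review): deploy contains design_review ✓
(deploy, ingest): deploy contains ingest ✓
(planning, design_review): planning contains design_review ✓
Count: 4.

4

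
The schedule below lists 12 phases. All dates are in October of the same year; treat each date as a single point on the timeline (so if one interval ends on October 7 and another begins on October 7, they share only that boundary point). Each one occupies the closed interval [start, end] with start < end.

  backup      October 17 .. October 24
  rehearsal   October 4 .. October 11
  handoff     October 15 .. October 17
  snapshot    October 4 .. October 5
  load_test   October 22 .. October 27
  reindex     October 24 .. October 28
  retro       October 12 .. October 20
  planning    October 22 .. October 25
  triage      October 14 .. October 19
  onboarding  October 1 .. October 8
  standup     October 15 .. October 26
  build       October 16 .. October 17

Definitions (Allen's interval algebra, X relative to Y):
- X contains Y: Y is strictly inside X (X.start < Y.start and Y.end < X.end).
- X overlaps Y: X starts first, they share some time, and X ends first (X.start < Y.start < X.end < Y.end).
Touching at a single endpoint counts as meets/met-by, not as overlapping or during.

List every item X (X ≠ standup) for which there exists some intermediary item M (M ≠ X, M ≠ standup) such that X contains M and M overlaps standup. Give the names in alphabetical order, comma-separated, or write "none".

retro

Target standup = [October 15, October 26].
Intermediaries M with M overlaps standup: retro, triage.
Via retro — items with X contains retro: none.
Via triage — items with X contains triage: retro.
Union: retro.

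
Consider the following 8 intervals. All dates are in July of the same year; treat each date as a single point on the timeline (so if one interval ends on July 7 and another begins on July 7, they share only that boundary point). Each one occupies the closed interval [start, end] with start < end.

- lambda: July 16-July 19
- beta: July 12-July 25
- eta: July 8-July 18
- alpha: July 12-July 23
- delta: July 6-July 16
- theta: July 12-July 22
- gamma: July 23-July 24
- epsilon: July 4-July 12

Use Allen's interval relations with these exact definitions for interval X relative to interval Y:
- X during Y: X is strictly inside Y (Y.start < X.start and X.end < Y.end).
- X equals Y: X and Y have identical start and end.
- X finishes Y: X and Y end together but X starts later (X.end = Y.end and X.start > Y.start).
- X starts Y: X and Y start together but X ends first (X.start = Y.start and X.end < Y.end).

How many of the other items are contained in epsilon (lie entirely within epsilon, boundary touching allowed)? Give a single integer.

0

Target epsilon = [July 4, July 12].
alpha [July 12, July 23] → met-by → no.
beta [July 12, July 25] → met-by → no.
delta [July 6, July 16] → overlapped-by → no.
eta [July 8, July 18] → overlapped-by → no.
gamma [July 23, July 24] → after → no.
lambda [July 16, July 19] → after → no.
theta [July 12, July 22] → met-by → no.
Total: 0.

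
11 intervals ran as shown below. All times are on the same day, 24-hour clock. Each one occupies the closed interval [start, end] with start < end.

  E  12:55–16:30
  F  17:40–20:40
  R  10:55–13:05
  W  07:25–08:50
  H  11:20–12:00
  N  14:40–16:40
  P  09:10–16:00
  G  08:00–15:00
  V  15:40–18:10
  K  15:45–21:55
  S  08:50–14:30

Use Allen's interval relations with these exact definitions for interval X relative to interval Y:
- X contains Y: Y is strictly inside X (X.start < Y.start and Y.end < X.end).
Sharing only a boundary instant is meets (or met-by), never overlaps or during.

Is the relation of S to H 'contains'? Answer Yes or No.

S = [08:50, 14:30], H = [11:20, 12:00].
Actual relation of S to H: contains.
Asked whether 'contains' holds → Yes.

Yes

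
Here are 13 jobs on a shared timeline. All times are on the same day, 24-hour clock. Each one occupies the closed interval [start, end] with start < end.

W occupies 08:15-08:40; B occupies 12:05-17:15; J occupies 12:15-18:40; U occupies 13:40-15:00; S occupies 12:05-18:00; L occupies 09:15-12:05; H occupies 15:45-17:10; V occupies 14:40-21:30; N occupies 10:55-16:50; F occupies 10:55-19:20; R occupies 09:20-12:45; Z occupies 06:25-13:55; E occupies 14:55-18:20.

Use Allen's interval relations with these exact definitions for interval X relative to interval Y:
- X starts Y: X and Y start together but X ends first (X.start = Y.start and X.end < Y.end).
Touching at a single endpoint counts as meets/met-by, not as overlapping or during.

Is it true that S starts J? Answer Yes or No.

S = [12:05, 18:00], J = [12:15, 18:40].
Actual relation of S to J: overlaps.
Asked whether 'starts' holds → No.

No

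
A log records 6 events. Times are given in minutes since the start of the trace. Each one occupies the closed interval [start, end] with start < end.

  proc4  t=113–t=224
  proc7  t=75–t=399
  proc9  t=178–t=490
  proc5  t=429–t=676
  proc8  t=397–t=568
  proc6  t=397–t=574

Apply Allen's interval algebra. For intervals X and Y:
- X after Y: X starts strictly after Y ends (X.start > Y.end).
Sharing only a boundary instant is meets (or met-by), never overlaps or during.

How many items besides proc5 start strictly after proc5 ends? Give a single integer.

0

Target proc5 = [t=429, t=676].
proc4 [t=113, t=224] → before → no.
proc6 [t=397, t=574] → overlaps → no.
proc7 [t=75, t=399] → before → no.
proc8 [t=397, t=568] → overlaps → no.
proc9 [t=178, t=490] → overlaps → no.
Total: 0.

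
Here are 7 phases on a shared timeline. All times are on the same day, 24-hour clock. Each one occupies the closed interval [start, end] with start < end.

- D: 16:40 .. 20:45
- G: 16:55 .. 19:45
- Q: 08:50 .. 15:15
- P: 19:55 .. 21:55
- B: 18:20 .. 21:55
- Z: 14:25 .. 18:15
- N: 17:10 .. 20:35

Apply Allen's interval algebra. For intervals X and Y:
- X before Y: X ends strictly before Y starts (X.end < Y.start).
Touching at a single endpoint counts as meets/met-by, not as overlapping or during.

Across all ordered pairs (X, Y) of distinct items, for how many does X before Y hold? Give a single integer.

Checking all 42 ordered pairs for relation 'before'; matching pairs in alphabetical order:
(G, P): G before P ✓
(Q, B): Q before B ✓
(Q, D): Q before D ✓
(Q, G): Q before G ✓
(Q, N): Q before N ✓
(Q, P): Q before P ✓
(Z, B): Z before B ✓
(Z, P): Z before P ✓
Count: 8.

8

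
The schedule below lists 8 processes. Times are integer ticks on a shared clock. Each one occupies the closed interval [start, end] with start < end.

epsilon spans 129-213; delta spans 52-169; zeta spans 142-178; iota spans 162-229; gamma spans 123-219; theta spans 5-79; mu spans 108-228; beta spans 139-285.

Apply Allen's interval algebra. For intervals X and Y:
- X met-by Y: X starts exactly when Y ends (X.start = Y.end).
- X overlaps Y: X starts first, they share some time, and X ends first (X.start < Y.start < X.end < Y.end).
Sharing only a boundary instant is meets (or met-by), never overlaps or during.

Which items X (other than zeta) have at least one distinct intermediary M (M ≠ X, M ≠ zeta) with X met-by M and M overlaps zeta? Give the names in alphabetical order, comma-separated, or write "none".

none

Target zeta = [142, 178].
Intermediaries M with M overlaps zeta: delta.
Via delta — items with X met-by delta: none.
Union: none.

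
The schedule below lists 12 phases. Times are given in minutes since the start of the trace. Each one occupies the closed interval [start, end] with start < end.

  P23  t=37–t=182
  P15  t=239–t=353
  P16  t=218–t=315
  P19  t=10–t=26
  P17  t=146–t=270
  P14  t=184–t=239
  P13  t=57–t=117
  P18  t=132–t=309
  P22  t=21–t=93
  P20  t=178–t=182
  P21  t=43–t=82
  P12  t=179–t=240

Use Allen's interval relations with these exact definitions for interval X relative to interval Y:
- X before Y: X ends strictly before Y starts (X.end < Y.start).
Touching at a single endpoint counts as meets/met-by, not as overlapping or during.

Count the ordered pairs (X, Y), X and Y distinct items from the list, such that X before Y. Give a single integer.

37

Checking all 132 ordered pairs for relation 'before'; matching pairs in alphabetical order:
(P13, P12): P13 before P12 ✓
(P13, P14): P13 before P14 ✓
(P13, P15): P13 before P15 ✓
(P13, P16): P13 before P16 ✓
(P13, P17): P13 before P17 ✓
(P13, P18): P13 before P18 ✓
(P13, P20): P13 before P20 ✓
(P19, P12): P19 before P12 ✓
(P19, P13): P19 before P13 ✓
(P19, P14): P19 before P14 ✓
(P19, P15): P19 before P15 ✓
(P19, P16): P19 before P16 ✓
(P19, P17): P19 before P17 ✓
(P19, P18): P19 before P18 ✓
(P19, P20): P19 before P20 ✓
(P19, P21): P19 before P21 ✓
(P19, P23): P19 before P23 ✓
(P20, P14): P20 before P14 ✓
(P20, P15): P20 before P15 ✓
(P20, P16): P20 before P16 ✓
(P21, P12): P21 before P12 ✓
(P21, P14): P21 before P14 ✓
(P21, P15): P21 before P15 ✓
(P21, P16): P21 before P16 ✓
... plus 13 further pairs not listed.
Count: 37.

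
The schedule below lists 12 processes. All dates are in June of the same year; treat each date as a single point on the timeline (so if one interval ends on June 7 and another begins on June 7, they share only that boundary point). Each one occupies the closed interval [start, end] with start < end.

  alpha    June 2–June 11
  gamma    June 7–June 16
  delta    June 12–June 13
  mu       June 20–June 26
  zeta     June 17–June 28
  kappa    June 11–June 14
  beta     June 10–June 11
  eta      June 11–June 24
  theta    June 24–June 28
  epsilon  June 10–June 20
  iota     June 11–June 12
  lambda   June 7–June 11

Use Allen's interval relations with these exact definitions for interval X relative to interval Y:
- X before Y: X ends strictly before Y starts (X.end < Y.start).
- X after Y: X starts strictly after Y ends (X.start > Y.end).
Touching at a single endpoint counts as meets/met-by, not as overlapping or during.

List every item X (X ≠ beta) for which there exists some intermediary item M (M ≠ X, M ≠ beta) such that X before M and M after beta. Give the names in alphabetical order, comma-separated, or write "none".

alpha, delta, epsilon, gamma, iota, kappa, lambda

Target beta = [June 10, June 11].
Intermediaries M with M after beta: delta, mu, theta, zeta.
Via delta — items with X before delta: alpha, lambda.
Via mu — items with X before mu: alpha, delta, gamma, iota, kappa, lambda.
Via theta — items with X before theta: alpha, delta, epsilon, gamma, iota, kappa, lambda.
Via zeta — items with X before zeta: alpha, delta, gamma, iota, kappa, lambda.
Union: alpha, delta, epsilon, gamma, iota, kappa, lambda.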